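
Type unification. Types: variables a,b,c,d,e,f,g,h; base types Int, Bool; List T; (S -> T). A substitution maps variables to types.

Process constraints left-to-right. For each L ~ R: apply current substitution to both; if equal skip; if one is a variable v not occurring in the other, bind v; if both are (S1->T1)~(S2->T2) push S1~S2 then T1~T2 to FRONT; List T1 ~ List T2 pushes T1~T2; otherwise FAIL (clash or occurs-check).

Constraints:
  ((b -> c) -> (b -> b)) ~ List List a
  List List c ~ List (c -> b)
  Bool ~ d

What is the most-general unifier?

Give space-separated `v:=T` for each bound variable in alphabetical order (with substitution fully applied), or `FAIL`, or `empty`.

step 1: unify ((b -> c) -> (b -> b)) ~ List List a  [subst: {-} | 2 pending]
  clash: ((b -> c) -> (b -> b)) vs List List a

Answer: FAIL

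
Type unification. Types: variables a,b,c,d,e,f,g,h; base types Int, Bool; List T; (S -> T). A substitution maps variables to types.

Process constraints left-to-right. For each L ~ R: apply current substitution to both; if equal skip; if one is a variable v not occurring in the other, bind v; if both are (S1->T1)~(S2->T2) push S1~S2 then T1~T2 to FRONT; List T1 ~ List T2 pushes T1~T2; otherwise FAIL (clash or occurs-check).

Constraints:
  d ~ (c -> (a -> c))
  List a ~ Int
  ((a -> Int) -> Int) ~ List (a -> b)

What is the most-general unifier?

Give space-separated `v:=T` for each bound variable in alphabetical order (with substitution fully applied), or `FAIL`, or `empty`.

Answer: FAIL

Derivation:
step 1: unify d ~ (c -> (a -> c))  [subst: {-} | 2 pending]
  bind d := (c -> (a -> c))
step 2: unify List a ~ Int  [subst: {d:=(c -> (a -> c))} | 1 pending]
  clash: List a vs Int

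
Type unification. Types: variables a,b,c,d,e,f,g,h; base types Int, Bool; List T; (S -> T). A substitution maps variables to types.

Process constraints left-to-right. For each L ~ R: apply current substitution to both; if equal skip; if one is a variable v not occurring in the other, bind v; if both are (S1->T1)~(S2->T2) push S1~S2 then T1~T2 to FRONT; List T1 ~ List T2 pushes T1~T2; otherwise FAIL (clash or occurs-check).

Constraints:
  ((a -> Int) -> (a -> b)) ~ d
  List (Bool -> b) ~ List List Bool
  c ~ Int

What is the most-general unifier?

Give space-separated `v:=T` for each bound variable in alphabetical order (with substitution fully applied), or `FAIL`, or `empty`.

step 1: unify ((a -> Int) -> (a -> b)) ~ d  [subst: {-} | 2 pending]
  bind d := ((a -> Int) -> (a -> b))
step 2: unify List (Bool -> b) ~ List List Bool  [subst: {d:=((a -> Int) -> (a -> b))} | 1 pending]
  -> decompose List: push (Bool -> b)~List Bool
step 3: unify (Bool -> b) ~ List Bool  [subst: {d:=((a -> Int) -> (a -> b))} | 1 pending]
  clash: (Bool -> b) vs List Bool

Answer: FAIL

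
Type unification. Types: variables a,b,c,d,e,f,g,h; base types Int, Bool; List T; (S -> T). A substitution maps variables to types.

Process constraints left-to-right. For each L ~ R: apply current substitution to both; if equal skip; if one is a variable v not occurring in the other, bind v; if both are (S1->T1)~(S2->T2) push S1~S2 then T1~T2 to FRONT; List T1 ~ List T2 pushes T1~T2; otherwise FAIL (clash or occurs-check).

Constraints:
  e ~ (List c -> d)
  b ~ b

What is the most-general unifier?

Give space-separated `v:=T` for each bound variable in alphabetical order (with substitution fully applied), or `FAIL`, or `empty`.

step 1: unify e ~ (List c -> d)  [subst: {-} | 1 pending]
  bind e := (List c -> d)
step 2: unify b ~ b  [subst: {e:=(List c -> d)} | 0 pending]
  -> identical, skip

Answer: e:=(List c -> d)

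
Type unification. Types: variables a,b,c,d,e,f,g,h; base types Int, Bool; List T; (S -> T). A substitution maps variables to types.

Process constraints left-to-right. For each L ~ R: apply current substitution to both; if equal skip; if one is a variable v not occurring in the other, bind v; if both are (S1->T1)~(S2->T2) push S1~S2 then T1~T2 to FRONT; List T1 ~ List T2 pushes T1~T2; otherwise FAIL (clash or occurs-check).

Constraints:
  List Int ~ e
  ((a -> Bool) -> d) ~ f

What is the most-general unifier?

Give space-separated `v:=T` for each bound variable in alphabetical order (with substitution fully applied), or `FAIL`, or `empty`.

Answer: e:=List Int f:=((a -> Bool) -> d)

Derivation:
step 1: unify List Int ~ e  [subst: {-} | 1 pending]
  bind e := List Int
step 2: unify ((a -> Bool) -> d) ~ f  [subst: {e:=List Int} | 0 pending]
  bind f := ((a -> Bool) -> d)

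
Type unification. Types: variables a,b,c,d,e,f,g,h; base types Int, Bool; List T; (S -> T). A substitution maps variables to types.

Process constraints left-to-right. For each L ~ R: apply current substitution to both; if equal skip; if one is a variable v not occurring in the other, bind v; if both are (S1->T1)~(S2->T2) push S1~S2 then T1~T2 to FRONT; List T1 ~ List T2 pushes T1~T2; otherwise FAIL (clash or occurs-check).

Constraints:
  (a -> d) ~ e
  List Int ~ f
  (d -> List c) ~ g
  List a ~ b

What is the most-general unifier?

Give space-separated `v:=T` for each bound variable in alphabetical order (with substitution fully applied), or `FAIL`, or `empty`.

Answer: b:=List a e:=(a -> d) f:=List Int g:=(d -> List c)

Derivation:
step 1: unify (a -> d) ~ e  [subst: {-} | 3 pending]
  bind e := (a -> d)
step 2: unify List Int ~ f  [subst: {e:=(a -> d)} | 2 pending]
  bind f := List Int
step 3: unify (d -> List c) ~ g  [subst: {e:=(a -> d), f:=List Int} | 1 pending]
  bind g := (d -> List c)
step 4: unify List a ~ b  [subst: {e:=(a -> d), f:=List Int, g:=(d -> List c)} | 0 pending]
  bind b := List a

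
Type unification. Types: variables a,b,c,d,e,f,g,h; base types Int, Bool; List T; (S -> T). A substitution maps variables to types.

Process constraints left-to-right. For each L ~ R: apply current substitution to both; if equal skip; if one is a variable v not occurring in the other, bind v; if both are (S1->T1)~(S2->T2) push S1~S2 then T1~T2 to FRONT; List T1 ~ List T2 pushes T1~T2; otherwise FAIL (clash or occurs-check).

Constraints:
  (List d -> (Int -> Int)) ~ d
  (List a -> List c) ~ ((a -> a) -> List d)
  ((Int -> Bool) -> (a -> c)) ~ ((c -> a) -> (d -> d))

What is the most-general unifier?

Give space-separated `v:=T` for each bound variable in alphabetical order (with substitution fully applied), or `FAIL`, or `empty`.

Answer: FAIL

Derivation:
step 1: unify (List d -> (Int -> Int)) ~ d  [subst: {-} | 2 pending]
  occurs-check fail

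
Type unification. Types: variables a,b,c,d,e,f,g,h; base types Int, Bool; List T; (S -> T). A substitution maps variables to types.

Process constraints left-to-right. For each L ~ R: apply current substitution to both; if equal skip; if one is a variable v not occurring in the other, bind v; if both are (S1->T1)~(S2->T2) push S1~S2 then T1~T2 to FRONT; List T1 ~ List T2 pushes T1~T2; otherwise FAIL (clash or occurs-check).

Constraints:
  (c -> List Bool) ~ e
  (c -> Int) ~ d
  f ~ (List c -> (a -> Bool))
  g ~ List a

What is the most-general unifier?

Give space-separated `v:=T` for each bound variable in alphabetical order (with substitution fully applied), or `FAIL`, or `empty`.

Answer: d:=(c -> Int) e:=(c -> List Bool) f:=(List c -> (a -> Bool)) g:=List a

Derivation:
step 1: unify (c -> List Bool) ~ e  [subst: {-} | 3 pending]
  bind e := (c -> List Bool)
step 2: unify (c -> Int) ~ d  [subst: {e:=(c -> List Bool)} | 2 pending]
  bind d := (c -> Int)
step 3: unify f ~ (List c -> (a -> Bool))  [subst: {e:=(c -> List Bool), d:=(c -> Int)} | 1 pending]
  bind f := (List c -> (a -> Bool))
step 4: unify g ~ List a  [subst: {e:=(c -> List Bool), d:=(c -> Int), f:=(List c -> (a -> Bool))} | 0 pending]
  bind g := List a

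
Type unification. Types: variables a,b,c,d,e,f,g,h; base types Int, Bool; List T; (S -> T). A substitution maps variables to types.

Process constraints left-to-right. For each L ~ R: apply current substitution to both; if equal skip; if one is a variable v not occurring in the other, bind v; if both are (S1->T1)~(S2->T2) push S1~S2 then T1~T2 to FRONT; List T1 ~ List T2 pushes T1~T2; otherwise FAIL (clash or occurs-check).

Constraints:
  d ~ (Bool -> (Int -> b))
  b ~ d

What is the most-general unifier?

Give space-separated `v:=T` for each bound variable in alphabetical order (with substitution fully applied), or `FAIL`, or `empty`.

Answer: FAIL

Derivation:
step 1: unify d ~ (Bool -> (Int -> b))  [subst: {-} | 1 pending]
  bind d := (Bool -> (Int -> b))
step 2: unify b ~ (Bool -> (Int -> b))  [subst: {d:=(Bool -> (Int -> b))} | 0 pending]
  occurs-check fail: b in (Bool -> (Int -> b))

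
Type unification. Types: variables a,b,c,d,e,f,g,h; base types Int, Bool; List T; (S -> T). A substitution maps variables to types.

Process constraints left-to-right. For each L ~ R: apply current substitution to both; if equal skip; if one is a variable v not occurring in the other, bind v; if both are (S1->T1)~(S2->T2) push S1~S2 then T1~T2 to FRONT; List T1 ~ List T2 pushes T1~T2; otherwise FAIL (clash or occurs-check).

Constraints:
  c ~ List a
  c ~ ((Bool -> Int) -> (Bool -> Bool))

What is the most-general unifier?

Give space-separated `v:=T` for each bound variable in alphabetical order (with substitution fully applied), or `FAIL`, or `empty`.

Answer: FAIL

Derivation:
step 1: unify c ~ List a  [subst: {-} | 1 pending]
  bind c := List a
step 2: unify List a ~ ((Bool -> Int) -> (Bool -> Bool))  [subst: {c:=List a} | 0 pending]
  clash: List a vs ((Bool -> Int) -> (Bool -> Bool))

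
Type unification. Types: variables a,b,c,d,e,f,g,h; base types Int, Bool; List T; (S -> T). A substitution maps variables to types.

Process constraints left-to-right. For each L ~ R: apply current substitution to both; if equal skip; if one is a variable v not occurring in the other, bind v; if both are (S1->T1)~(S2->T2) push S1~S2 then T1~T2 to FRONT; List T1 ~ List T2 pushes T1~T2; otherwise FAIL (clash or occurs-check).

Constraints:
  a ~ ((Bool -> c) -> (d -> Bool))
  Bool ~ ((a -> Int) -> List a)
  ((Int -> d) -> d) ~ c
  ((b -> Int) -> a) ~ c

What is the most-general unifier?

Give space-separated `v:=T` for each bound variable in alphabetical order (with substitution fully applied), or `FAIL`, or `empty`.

step 1: unify a ~ ((Bool -> c) -> (d -> Bool))  [subst: {-} | 3 pending]
  bind a := ((Bool -> c) -> (d -> Bool))
step 2: unify Bool ~ ((((Bool -> c) -> (d -> Bool)) -> Int) -> List ((Bool -> c) -> (d -> Bool)))  [subst: {a:=((Bool -> c) -> (d -> Bool))} | 2 pending]
  clash: Bool vs ((((Bool -> c) -> (d -> Bool)) -> Int) -> List ((Bool -> c) -> (d -> Bool)))

Answer: FAIL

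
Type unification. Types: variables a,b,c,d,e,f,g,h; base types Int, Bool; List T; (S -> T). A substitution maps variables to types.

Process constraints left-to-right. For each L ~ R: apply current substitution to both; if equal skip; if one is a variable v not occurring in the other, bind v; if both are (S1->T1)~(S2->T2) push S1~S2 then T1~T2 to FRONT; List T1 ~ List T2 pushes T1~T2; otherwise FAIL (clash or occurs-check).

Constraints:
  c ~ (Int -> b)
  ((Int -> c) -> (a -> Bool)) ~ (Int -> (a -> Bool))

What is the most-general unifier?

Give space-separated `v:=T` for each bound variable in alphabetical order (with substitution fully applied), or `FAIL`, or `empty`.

step 1: unify c ~ (Int -> b)  [subst: {-} | 1 pending]
  bind c := (Int -> b)
step 2: unify ((Int -> (Int -> b)) -> (a -> Bool)) ~ (Int -> (a -> Bool))  [subst: {c:=(Int -> b)} | 0 pending]
  -> decompose arrow: push (Int -> (Int -> b))~Int, (a -> Bool)~(a -> Bool)
step 3: unify (Int -> (Int -> b)) ~ Int  [subst: {c:=(Int -> b)} | 1 pending]
  clash: (Int -> (Int -> b)) vs Int

Answer: FAIL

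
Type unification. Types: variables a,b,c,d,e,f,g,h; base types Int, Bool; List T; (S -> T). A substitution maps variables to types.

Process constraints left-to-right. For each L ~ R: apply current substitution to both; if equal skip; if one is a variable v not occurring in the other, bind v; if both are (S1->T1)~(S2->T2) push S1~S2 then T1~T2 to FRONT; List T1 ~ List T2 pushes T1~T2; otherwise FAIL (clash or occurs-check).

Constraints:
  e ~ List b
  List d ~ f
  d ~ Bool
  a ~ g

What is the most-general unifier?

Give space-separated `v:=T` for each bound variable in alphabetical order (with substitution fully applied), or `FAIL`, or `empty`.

Answer: a:=g d:=Bool e:=List b f:=List Bool

Derivation:
step 1: unify e ~ List b  [subst: {-} | 3 pending]
  bind e := List b
step 2: unify List d ~ f  [subst: {e:=List b} | 2 pending]
  bind f := List d
step 3: unify d ~ Bool  [subst: {e:=List b, f:=List d} | 1 pending]
  bind d := Bool
step 4: unify a ~ g  [subst: {e:=List b, f:=List d, d:=Bool} | 0 pending]
  bind a := g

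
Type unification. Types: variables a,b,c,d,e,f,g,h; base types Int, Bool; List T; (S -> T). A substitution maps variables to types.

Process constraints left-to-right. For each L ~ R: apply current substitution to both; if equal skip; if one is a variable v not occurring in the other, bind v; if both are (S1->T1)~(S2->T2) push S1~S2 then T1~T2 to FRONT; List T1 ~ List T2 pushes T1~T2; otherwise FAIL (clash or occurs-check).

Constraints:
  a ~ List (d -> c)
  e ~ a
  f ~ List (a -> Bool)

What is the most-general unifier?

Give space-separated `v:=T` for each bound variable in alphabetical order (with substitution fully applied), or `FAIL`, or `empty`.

step 1: unify a ~ List (d -> c)  [subst: {-} | 2 pending]
  bind a := List (d -> c)
step 2: unify e ~ List (d -> c)  [subst: {a:=List (d -> c)} | 1 pending]
  bind e := List (d -> c)
step 3: unify f ~ List (List (d -> c) -> Bool)  [subst: {a:=List (d -> c), e:=List (d -> c)} | 0 pending]
  bind f := List (List (d -> c) -> Bool)

Answer: a:=List (d -> c) e:=List (d -> c) f:=List (List (d -> c) -> Bool)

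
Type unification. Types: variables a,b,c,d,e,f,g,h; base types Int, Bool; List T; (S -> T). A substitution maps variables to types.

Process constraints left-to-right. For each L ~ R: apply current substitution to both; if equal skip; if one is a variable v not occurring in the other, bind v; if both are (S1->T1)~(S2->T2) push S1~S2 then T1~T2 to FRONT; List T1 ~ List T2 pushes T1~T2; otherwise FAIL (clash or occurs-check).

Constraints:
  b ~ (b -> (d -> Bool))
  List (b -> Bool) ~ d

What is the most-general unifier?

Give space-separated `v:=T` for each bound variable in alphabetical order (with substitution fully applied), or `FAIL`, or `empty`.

step 1: unify b ~ (b -> (d -> Bool))  [subst: {-} | 1 pending]
  occurs-check fail: b in (b -> (d -> Bool))

Answer: FAIL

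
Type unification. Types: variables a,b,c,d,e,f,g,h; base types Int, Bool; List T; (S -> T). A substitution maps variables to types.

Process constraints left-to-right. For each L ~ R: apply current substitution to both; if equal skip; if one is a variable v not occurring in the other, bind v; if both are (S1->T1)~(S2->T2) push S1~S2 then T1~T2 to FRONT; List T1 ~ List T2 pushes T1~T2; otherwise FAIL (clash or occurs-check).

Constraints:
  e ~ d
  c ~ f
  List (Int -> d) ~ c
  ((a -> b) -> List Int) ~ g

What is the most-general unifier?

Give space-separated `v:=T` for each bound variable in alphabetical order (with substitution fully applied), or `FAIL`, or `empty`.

step 1: unify e ~ d  [subst: {-} | 3 pending]
  bind e := d
step 2: unify c ~ f  [subst: {e:=d} | 2 pending]
  bind c := f
step 3: unify List (Int -> d) ~ f  [subst: {e:=d, c:=f} | 1 pending]
  bind f := List (Int -> d)
step 4: unify ((a -> b) -> List Int) ~ g  [subst: {e:=d, c:=f, f:=List (Int -> d)} | 0 pending]
  bind g := ((a -> b) -> List Int)

Answer: c:=List (Int -> d) e:=d f:=List (Int -> d) g:=((a -> b) -> List Int)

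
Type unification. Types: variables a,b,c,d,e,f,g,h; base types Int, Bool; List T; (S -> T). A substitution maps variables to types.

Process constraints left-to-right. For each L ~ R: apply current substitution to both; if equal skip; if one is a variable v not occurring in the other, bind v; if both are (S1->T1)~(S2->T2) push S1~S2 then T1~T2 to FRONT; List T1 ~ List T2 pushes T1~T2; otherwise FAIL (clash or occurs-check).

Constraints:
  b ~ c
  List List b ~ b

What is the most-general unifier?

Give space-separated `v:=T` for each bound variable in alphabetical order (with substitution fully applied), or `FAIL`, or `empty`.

Answer: FAIL

Derivation:
step 1: unify b ~ c  [subst: {-} | 1 pending]
  bind b := c
step 2: unify List List c ~ c  [subst: {b:=c} | 0 pending]
  occurs-check fail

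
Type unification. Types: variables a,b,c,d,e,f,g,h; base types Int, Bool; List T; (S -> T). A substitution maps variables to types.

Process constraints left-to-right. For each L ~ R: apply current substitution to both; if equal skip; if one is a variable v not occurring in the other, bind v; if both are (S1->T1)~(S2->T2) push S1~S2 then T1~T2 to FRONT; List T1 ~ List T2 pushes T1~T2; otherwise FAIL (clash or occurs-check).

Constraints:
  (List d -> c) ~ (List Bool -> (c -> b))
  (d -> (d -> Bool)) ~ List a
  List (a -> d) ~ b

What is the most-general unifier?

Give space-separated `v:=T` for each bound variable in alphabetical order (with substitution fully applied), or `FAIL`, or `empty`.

Answer: FAIL

Derivation:
step 1: unify (List d -> c) ~ (List Bool -> (c -> b))  [subst: {-} | 2 pending]
  -> decompose arrow: push List d~List Bool, c~(c -> b)
step 2: unify List d ~ List Bool  [subst: {-} | 3 pending]
  -> decompose List: push d~Bool
step 3: unify d ~ Bool  [subst: {-} | 3 pending]
  bind d := Bool
step 4: unify c ~ (c -> b)  [subst: {d:=Bool} | 2 pending]
  occurs-check fail: c in (c -> b)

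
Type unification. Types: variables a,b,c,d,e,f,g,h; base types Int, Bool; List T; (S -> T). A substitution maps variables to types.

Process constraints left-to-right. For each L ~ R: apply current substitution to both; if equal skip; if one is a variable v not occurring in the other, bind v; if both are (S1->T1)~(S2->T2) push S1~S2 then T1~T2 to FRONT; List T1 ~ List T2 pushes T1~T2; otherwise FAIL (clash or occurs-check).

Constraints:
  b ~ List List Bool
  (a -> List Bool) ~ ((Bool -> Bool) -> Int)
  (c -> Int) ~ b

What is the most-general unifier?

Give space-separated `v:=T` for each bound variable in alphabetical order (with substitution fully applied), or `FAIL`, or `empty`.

Answer: FAIL

Derivation:
step 1: unify b ~ List List Bool  [subst: {-} | 2 pending]
  bind b := List List Bool
step 2: unify (a -> List Bool) ~ ((Bool -> Bool) -> Int)  [subst: {b:=List List Bool} | 1 pending]
  -> decompose arrow: push a~(Bool -> Bool), List Bool~Int
step 3: unify a ~ (Bool -> Bool)  [subst: {b:=List List Bool} | 2 pending]
  bind a := (Bool -> Bool)
step 4: unify List Bool ~ Int  [subst: {b:=List List Bool, a:=(Bool -> Bool)} | 1 pending]
  clash: List Bool vs Int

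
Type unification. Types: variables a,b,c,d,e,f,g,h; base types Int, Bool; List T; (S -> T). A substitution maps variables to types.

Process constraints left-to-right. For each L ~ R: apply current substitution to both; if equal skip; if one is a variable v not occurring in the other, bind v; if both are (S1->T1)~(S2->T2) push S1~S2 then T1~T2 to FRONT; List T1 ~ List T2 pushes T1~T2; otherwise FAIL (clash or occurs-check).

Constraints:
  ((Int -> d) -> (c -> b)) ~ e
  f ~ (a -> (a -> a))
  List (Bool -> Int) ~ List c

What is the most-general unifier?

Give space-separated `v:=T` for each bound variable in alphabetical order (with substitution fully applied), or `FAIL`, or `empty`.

Answer: c:=(Bool -> Int) e:=((Int -> d) -> ((Bool -> Int) -> b)) f:=(a -> (a -> a))

Derivation:
step 1: unify ((Int -> d) -> (c -> b)) ~ e  [subst: {-} | 2 pending]
  bind e := ((Int -> d) -> (c -> b))
step 2: unify f ~ (a -> (a -> a))  [subst: {e:=((Int -> d) -> (c -> b))} | 1 pending]
  bind f := (a -> (a -> a))
step 3: unify List (Bool -> Int) ~ List c  [subst: {e:=((Int -> d) -> (c -> b)), f:=(a -> (a -> a))} | 0 pending]
  -> decompose List: push (Bool -> Int)~c
step 4: unify (Bool -> Int) ~ c  [subst: {e:=((Int -> d) -> (c -> b)), f:=(a -> (a -> a))} | 0 pending]
  bind c := (Bool -> Int)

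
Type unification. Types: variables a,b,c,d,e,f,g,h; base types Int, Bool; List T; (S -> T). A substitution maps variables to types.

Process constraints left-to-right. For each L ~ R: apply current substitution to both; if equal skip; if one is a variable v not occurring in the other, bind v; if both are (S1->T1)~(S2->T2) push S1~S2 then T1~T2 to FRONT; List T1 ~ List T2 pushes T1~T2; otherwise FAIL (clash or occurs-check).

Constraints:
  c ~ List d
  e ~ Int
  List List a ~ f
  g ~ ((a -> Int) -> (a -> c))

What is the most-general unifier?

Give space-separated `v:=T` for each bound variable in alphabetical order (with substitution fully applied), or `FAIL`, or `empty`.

Answer: c:=List d e:=Int f:=List List a g:=((a -> Int) -> (a -> List d))

Derivation:
step 1: unify c ~ List d  [subst: {-} | 3 pending]
  bind c := List d
step 2: unify e ~ Int  [subst: {c:=List d} | 2 pending]
  bind e := Int
step 3: unify List List a ~ f  [subst: {c:=List d, e:=Int} | 1 pending]
  bind f := List List a
step 4: unify g ~ ((a -> Int) -> (a -> List d))  [subst: {c:=List d, e:=Int, f:=List List a} | 0 pending]
  bind g := ((a -> Int) -> (a -> List d))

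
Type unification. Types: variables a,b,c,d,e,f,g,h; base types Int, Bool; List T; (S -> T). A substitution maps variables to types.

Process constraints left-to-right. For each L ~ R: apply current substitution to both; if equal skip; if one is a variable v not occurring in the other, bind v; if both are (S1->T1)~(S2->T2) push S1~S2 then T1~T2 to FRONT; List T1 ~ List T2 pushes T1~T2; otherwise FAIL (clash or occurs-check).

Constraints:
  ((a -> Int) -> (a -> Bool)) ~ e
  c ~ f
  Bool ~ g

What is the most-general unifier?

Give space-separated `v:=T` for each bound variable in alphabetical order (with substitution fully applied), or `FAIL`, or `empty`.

step 1: unify ((a -> Int) -> (a -> Bool)) ~ e  [subst: {-} | 2 pending]
  bind e := ((a -> Int) -> (a -> Bool))
step 2: unify c ~ f  [subst: {e:=((a -> Int) -> (a -> Bool))} | 1 pending]
  bind c := f
step 3: unify Bool ~ g  [subst: {e:=((a -> Int) -> (a -> Bool)), c:=f} | 0 pending]
  bind g := Bool

Answer: c:=f e:=((a -> Int) -> (a -> Bool)) g:=Bool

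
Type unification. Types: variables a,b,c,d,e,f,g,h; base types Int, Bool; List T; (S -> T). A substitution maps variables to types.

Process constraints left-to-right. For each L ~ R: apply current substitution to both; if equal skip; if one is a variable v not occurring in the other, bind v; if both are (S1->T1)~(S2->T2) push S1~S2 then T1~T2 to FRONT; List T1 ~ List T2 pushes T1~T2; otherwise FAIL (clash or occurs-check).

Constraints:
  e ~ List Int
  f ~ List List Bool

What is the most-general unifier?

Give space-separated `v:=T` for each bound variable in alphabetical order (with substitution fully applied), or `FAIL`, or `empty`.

step 1: unify e ~ List Int  [subst: {-} | 1 pending]
  bind e := List Int
step 2: unify f ~ List List Bool  [subst: {e:=List Int} | 0 pending]
  bind f := List List Bool

Answer: e:=List Int f:=List List Bool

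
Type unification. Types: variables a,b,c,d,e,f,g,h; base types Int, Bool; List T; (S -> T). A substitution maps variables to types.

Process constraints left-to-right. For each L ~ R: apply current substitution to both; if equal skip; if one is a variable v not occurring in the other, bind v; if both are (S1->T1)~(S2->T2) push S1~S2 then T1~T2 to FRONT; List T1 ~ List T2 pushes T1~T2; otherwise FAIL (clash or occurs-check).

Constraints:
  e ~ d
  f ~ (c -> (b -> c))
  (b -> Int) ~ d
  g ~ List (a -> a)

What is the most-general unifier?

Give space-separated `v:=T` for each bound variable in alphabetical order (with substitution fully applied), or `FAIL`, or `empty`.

Answer: d:=(b -> Int) e:=(b -> Int) f:=(c -> (b -> c)) g:=List (a -> a)

Derivation:
step 1: unify e ~ d  [subst: {-} | 3 pending]
  bind e := d
step 2: unify f ~ (c -> (b -> c))  [subst: {e:=d} | 2 pending]
  bind f := (c -> (b -> c))
step 3: unify (b -> Int) ~ d  [subst: {e:=d, f:=(c -> (b -> c))} | 1 pending]
  bind d := (b -> Int)
step 4: unify g ~ List (a -> a)  [subst: {e:=d, f:=(c -> (b -> c)), d:=(b -> Int)} | 0 pending]
  bind g := List (a -> a)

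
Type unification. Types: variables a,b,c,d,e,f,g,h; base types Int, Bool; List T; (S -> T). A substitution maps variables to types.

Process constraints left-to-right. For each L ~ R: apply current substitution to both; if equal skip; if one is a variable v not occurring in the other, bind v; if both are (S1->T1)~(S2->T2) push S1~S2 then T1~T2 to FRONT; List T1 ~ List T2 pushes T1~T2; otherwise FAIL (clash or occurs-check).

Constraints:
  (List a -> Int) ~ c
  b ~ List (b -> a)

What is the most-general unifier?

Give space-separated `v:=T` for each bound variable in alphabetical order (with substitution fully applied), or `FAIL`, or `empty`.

Answer: FAIL

Derivation:
step 1: unify (List a -> Int) ~ c  [subst: {-} | 1 pending]
  bind c := (List a -> Int)
step 2: unify b ~ List (b -> a)  [subst: {c:=(List a -> Int)} | 0 pending]
  occurs-check fail: b in List (b -> a)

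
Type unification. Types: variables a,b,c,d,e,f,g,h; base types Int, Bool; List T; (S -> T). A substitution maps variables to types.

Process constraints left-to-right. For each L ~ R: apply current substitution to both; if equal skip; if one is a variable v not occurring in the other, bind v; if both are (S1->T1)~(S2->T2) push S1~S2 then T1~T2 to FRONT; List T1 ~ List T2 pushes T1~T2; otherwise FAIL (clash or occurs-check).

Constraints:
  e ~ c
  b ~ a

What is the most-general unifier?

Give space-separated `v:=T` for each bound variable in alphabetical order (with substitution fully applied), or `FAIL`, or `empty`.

step 1: unify e ~ c  [subst: {-} | 1 pending]
  bind e := c
step 2: unify b ~ a  [subst: {e:=c} | 0 pending]
  bind b := a

Answer: b:=a e:=c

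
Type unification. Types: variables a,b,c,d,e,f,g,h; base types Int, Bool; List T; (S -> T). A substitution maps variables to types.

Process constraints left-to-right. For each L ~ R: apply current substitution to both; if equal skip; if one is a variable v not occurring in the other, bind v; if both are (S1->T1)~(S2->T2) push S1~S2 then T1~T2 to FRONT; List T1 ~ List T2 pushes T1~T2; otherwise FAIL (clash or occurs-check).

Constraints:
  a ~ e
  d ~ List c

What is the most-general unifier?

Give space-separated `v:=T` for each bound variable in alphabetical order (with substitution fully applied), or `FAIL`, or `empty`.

step 1: unify a ~ e  [subst: {-} | 1 pending]
  bind a := e
step 2: unify d ~ List c  [subst: {a:=e} | 0 pending]
  bind d := List c

Answer: a:=e d:=List c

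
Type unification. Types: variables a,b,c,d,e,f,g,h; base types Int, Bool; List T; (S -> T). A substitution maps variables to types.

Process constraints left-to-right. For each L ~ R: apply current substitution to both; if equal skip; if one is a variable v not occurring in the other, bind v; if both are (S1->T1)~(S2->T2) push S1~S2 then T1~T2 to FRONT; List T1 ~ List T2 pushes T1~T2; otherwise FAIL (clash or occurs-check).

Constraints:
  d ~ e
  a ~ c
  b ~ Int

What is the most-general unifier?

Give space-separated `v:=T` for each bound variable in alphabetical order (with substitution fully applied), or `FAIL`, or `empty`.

step 1: unify d ~ e  [subst: {-} | 2 pending]
  bind d := e
step 2: unify a ~ c  [subst: {d:=e} | 1 pending]
  bind a := c
step 3: unify b ~ Int  [subst: {d:=e, a:=c} | 0 pending]
  bind b := Int

Answer: a:=c b:=Int d:=e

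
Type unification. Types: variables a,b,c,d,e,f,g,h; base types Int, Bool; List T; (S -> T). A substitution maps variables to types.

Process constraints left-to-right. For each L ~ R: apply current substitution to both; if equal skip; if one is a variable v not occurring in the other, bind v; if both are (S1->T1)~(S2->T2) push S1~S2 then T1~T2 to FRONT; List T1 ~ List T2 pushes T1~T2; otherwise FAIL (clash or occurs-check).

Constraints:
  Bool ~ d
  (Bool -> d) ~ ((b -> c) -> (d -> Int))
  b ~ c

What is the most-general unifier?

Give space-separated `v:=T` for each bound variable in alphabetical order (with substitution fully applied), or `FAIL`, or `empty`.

Answer: FAIL

Derivation:
step 1: unify Bool ~ d  [subst: {-} | 2 pending]
  bind d := Bool
step 2: unify (Bool -> Bool) ~ ((b -> c) -> (Bool -> Int))  [subst: {d:=Bool} | 1 pending]
  -> decompose arrow: push Bool~(b -> c), Bool~(Bool -> Int)
step 3: unify Bool ~ (b -> c)  [subst: {d:=Bool} | 2 pending]
  clash: Bool vs (b -> c)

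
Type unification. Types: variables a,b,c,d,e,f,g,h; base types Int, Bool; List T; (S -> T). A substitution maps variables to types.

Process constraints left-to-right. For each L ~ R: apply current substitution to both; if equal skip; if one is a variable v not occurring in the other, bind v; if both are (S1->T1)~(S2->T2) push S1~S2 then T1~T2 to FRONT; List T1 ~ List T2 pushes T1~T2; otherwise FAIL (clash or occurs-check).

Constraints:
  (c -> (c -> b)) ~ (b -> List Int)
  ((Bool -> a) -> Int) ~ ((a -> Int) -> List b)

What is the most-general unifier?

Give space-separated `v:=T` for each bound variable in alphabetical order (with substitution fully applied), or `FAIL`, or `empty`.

step 1: unify (c -> (c -> b)) ~ (b -> List Int)  [subst: {-} | 1 pending]
  -> decompose arrow: push c~b, (c -> b)~List Int
step 2: unify c ~ b  [subst: {-} | 2 pending]
  bind c := b
step 3: unify (b -> b) ~ List Int  [subst: {c:=b} | 1 pending]
  clash: (b -> b) vs List Int

Answer: FAIL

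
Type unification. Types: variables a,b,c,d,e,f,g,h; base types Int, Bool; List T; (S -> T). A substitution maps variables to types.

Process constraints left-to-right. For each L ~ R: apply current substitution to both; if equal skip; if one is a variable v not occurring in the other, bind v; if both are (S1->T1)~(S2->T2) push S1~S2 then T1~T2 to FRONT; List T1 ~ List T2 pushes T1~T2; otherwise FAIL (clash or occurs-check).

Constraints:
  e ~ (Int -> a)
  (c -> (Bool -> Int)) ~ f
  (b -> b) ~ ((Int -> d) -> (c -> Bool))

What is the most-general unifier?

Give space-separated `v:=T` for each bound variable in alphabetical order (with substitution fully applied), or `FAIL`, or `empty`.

step 1: unify e ~ (Int -> a)  [subst: {-} | 2 pending]
  bind e := (Int -> a)
step 2: unify (c -> (Bool -> Int)) ~ f  [subst: {e:=(Int -> a)} | 1 pending]
  bind f := (c -> (Bool -> Int))
step 3: unify (b -> b) ~ ((Int -> d) -> (c -> Bool))  [subst: {e:=(Int -> a), f:=(c -> (Bool -> Int))} | 0 pending]
  -> decompose arrow: push b~(Int -> d), b~(c -> Bool)
step 4: unify b ~ (Int -> d)  [subst: {e:=(Int -> a), f:=(c -> (Bool -> Int))} | 1 pending]
  bind b := (Int -> d)
step 5: unify (Int -> d) ~ (c -> Bool)  [subst: {e:=(Int -> a), f:=(c -> (Bool -> Int)), b:=(Int -> d)} | 0 pending]
  -> decompose arrow: push Int~c, d~Bool
step 6: unify Int ~ c  [subst: {e:=(Int -> a), f:=(c -> (Bool -> Int)), b:=(Int -> d)} | 1 pending]
  bind c := Int
step 7: unify d ~ Bool  [subst: {e:=(Int -> a), f:=(c -> (Bool -> Int)), b:=(Int -> d), c:=Int} | 0 pending]
  bind d := Bool

Answer: b:=(Int -> Bool) c:=Int d:=Bool e:=(Int -> a) f:=(Int -> (Bool -> Int))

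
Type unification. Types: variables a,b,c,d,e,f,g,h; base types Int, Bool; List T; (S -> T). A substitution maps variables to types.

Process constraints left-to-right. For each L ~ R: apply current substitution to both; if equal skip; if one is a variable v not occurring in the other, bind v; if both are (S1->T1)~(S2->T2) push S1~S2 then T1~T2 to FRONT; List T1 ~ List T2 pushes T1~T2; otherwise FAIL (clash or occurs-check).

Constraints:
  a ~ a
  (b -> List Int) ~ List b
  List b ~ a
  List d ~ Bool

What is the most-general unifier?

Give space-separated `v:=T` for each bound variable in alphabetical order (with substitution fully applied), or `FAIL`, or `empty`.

Answer: FAIL

Derivation:
step 1: unify a ~ a  [subst: {-} | 3 pending]
  -> identical, skip
step 2: unify (b -> List Int) ~ List b  [subst: {-} | 2 pending]
  clash: (b -> List Int) vs List b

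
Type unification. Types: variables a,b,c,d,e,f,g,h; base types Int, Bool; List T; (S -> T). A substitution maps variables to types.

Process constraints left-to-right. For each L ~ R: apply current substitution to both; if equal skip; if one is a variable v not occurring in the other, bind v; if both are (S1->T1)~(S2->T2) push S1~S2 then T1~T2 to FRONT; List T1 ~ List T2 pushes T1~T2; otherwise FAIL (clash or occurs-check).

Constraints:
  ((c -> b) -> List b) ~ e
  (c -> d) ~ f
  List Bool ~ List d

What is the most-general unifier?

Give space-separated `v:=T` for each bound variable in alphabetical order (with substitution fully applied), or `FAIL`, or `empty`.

Answer: d:=Bool e:=((c -> b) -> List b) f:=(c -> Bool)

Derivation:
step 1: unify ((c -> b) -> List b) ~ e  [subst: {-} | 2 pending]
  bind e := ((c -> b) -> List b)
step 2: unify (c -> d) ~ f  [subst: {e:=((c -> b) -> List b)} | 1 pending]
  bind f := (c -> d)
step 3: unify List Bool ~ List d  [subst: {e:=((c -> b) -> List b), f:=(c -> d)} | 0 pending]
  -> decompose List: push Bool~d
step 4: unify Bool ~ d  [subst: {e:=((c -> b) -> List b), f:=(c -> d)} | 0 pending]
  bind d := Bool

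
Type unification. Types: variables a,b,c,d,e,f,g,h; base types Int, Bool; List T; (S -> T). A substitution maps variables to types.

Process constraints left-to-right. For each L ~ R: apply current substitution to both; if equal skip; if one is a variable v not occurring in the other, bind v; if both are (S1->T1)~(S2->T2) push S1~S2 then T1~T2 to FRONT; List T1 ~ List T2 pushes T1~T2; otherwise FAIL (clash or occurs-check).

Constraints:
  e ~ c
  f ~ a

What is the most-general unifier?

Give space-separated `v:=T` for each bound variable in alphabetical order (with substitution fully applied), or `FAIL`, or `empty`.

step 1: unify e ~ c  [subst: {-} | 1 pending]
  bind e := c
step 2: unify f ~ a  [subst: {e:=c} | 0 pending]
  bind f := a

Answer: e:=c f:=a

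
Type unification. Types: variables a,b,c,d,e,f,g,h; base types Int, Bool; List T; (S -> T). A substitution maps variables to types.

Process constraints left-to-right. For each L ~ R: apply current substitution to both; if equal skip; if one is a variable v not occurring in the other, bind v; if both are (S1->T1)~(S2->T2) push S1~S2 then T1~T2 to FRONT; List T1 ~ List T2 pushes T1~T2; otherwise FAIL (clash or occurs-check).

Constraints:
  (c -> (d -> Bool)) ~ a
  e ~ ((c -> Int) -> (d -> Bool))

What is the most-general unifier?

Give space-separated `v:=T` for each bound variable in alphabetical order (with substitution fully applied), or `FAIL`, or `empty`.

step 1: unify (c -> (d -> Bool)) ~ a  [subst: {-} | 1 pending]
  bind a := (c -> (d -> Bool))
step 2: unify e ~ ((c -> Int) -> (d -> Bool))  [subst: {a:=(c -> (d -> Bool))} | 0 pending]
  bind e := ((c -> Int) -> (d -> Bool))

Answer: a:=(c -> (d -> Bool)) e:=((c -> Int) -> (d -> Bool))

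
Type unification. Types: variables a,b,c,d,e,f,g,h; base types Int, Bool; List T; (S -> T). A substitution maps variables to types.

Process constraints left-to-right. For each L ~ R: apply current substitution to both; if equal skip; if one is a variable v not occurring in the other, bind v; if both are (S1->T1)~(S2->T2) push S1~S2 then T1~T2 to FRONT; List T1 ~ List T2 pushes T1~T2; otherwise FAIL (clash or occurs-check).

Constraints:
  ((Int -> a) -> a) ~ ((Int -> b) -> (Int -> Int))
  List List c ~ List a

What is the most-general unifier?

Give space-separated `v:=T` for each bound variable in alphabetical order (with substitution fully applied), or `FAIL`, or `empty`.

Answer: FAIL

Derivation:
step 1: unify ((Int -> a) -> a) ~ ((Int -> b) -> (Int -> Int))  [subst: {-} | 1 pending]
  -> decompose arrow: push (Int -> a)~(Int -> b), a~(Int -> Int)
step 2: unify (Int -> a) ~ (Int -> b)  [subst: {-} | 2 pending]
  -> decompose arrow: push Int~Int, a~b
step 3: unify Int ~ Int  [subst: {-} | 3 pending]
  -> identical, skip
step 4: unify a ~ b  [subst: {-} | 2 pending]
  bind a := b
step 5: unify b ~ (Int -> Int)  [subst: {a:=b} | 1 pending]
  bind b := (Int -> Int)
step 6: unify List List c ~ List (Int -> Int)  [subst: {a:=b, b:=(Int -> Int)} | 0 pending]
  -> decompose List: push List c~(Int -> Int)
step 7: unify List c ~ (Int -> Int)  [subst: {a:=b, b:=(Int -> Int)} | 0 pending]
  clash: List c vs (Int -> Int)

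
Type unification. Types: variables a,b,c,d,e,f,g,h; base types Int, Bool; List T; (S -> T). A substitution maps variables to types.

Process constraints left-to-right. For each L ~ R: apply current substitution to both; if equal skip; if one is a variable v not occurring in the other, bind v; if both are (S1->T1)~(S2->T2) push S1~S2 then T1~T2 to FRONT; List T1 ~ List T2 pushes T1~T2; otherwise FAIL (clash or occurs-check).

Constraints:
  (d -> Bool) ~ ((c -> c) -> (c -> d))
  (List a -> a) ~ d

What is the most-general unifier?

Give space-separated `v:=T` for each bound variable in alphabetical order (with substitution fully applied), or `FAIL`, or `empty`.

Answer: FAIL

Derivation:
step 1: unify (d -> Bool) ~ ((c -> c) -> (c -> d))  [subst: {-} | 1 pending]
  -> decompose arrow: push d~(c -> c), Bool~(c -> d)
step 2: unify d ~ (c -> c)  [subst: {-} | 2 pending]
  bind d := (c -> c)
step 3: unify Bool ~ (c -> (c -> c))  [subst: {d:=(c -> c)} | 1 pending]
  clash: Bool vs (c -> (c -> c))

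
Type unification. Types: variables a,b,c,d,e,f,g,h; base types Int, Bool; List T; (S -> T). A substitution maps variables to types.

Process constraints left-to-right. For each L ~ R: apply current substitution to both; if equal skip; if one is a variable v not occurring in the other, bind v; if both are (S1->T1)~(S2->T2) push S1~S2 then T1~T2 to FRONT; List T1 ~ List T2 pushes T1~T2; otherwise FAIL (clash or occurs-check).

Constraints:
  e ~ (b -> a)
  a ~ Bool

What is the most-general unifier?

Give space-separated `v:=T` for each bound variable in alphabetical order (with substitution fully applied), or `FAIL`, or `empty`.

Answer: a:=Bool e:=(b -> Bool)

Derivation:
step 1: unify e ~ (b -> a)  [subst: {-} | 1 pending]
  bind e := (b -> a)
step 2: unify a ~ Bool  [subst: {e:=(b -> a)} | 0 pending]
  bind a := Bool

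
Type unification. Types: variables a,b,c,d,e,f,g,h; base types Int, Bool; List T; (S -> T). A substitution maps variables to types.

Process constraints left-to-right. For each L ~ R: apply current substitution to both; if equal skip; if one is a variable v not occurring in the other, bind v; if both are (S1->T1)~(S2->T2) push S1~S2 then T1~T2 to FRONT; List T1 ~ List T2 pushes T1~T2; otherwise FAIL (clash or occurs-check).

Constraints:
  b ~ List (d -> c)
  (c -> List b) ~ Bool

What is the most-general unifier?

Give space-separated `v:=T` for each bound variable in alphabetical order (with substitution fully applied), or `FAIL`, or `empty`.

step 1: unify b ~ List (d -> c)  [subst: {-} | 1 pending]
  bind b := List (d -> c)
step 2: unify (c -> List List (d -> c)) ~ Bool  [subst: {b:=List (d -> c)} | 0 pending]
  clash: (c -> List List (d -> c)) vs Bool

Answer: FAIL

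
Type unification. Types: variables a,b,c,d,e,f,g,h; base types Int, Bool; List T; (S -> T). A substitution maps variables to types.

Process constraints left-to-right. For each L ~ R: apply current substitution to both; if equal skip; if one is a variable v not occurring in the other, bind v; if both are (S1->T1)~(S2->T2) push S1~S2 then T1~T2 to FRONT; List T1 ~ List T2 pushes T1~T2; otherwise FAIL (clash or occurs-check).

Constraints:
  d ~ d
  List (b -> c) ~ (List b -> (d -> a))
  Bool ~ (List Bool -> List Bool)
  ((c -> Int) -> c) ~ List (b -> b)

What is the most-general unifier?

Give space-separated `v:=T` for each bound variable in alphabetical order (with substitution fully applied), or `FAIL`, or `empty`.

step 1: unify d ~ d  [subst: {-} | 3 pending]
  -> identical, skip
step 2: unify List (b -> c) ~ (List b -> (d -> a))  [subst: {-} | 2 pending]
  clash: List (b -> c) vs (List b -> (d -> a))

Answer: FAIL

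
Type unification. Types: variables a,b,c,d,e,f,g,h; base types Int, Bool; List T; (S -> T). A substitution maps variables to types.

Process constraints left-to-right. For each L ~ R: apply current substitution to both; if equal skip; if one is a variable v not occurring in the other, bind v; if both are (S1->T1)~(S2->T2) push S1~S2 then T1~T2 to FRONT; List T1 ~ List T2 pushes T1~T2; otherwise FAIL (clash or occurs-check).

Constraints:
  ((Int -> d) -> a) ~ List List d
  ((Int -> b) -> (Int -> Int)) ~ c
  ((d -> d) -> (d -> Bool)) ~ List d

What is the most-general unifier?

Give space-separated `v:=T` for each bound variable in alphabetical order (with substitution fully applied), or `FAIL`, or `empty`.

Answer: FAIL

Derivation:
step 1: unify ((Int -> d) -> a) ~ List List d  [subst: {-} | 2 pending]
  clash: ((Int -> d) -> a) vs List List d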